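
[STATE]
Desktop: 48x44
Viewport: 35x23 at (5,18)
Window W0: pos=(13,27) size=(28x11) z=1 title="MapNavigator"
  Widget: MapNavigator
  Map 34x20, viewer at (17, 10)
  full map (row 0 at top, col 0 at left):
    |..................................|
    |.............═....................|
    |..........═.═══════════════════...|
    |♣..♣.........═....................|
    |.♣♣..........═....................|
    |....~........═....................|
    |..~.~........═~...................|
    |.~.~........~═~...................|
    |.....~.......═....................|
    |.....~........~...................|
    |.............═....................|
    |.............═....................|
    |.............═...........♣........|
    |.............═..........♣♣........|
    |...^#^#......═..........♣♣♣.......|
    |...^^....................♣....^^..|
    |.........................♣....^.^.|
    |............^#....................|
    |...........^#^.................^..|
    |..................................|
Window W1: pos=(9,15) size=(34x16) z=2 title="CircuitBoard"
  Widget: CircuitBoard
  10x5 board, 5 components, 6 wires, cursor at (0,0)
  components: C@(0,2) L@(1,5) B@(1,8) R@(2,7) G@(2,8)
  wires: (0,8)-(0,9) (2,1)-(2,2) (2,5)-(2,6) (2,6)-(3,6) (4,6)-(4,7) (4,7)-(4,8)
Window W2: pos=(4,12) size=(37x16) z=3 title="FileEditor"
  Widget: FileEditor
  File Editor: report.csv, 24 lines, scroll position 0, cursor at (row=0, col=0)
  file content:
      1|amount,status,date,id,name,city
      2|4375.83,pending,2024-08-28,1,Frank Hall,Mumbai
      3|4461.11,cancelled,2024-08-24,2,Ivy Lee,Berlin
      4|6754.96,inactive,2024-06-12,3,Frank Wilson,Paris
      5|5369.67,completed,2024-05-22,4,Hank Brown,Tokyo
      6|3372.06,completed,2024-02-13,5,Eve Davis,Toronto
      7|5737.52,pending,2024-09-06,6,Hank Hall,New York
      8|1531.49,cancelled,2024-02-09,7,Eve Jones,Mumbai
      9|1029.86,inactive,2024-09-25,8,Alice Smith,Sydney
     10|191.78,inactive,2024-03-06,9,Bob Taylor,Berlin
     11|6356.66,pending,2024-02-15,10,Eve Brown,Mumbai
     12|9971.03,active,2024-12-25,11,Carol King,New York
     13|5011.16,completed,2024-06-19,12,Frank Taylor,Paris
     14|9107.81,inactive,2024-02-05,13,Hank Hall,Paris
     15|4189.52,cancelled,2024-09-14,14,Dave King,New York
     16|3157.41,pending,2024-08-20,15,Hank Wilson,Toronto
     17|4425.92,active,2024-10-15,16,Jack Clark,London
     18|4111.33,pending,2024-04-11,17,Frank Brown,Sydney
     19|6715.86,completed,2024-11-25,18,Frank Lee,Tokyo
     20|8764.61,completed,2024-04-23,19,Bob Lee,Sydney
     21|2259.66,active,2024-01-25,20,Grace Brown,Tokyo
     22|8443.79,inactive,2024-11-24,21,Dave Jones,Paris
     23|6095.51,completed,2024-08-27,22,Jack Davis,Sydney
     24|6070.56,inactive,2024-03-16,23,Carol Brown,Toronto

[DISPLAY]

6754.96,inactive,2024-06-12,3,Fran░
5369.67,completed,2024-05-22,4,Han░
3372.06,completed,2024-02-13,5,Eve░
5737.52,pending,2024-09-06,6,Hank ░
1531.49,cancelled,2024-02-09,7,Eve░
1029.86,inactive,2024-09-25,8,Alic░
191.78,inactive,2024-03-06,9,Bob T░
6356.66,pending,2024-02-15,10,Eve ░
9971.03,active,2024-12-25,11,Carol▼
━━━━━━━━━━━━━━━━━━━━━━━━━━━━━━━━━━━
    ┃Cursor: (0,0)                 
    ┃                              
    ┗━━━━━━━━━━━━━━━━━━━━━━━━━━━━━━
        ┃.~.......═................
        ┃.~........~...............
        ┃.........═...@............
        ┃.........═................
        ┃.........═...........♣....
        ┃.........═..........♣♣....
        ┗━━━━━━━━━━━━━━━━━━━━━━━━━━
                                   
                                   
                                   


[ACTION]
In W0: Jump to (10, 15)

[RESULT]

6754.96,inactive,2024-06-12,3,Fran░
5369.67,completed,2024-05-22,4,Han░
3372.06,completed,2024-02-13,5,Eve░
5737.52,pending,2024-09-06,6,Hank ░
1531.49,cancelled,2024-02-09,7,Eve░
1029.86,inactive,2024-09-25,8,Alic░
191.78,inactive,2024-03-06,9,Bob T░
6356.66,pending,2024-02-15,10,Eve ░
9971.03,active,2024-12-25,11,Carol▼
━━━━━━━━━━━━━━━━━━━━━━━━━━━━━━━━━━━
    ┃Cursor: (0,0)                 
    ┃                              
    ┗━━━━━━━━━━━━━━━━━━━━━━━━━━━━━━
        ┃   .............═.........
        ┃   ...^#^#......═.........
        ┃   ...^^.....@............
        ┃   .......................
        ┃   ............^#.........
        ┃   ...........^#^.........
        ┗━━━━━━━━━━━━━━━━━━━━━━━━━━
                                   
                                   
                                   


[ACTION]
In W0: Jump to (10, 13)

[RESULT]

6754.96,inactive,2024-06-12,3,Fran░
5369.67,completed,2024-05-22,4,Han░
3372.06,completed,2024-02-13,5,Eve░
5737.52,pending,2024-09-06,6,Hank ░
1531.49,cancelled,2024-02-09,7,Eve░
1029.86,inactive,2024-09-25,8,Alic░
191.78,inactive,2024-03-06,9,Bob T░
6356.66,pending,2024-02-15,10,Eve ░
9971.03,active,2024-12-25,11,Carol▼
━━━━━━━━━━━━━━━━━━━━━━━━━━━━━━━━━━━
    ┃Cursor: (0,0)                 
    ┃                              
    ┗━━━━━━━━━━━━━━━━━━━━━━━━━━━━━━
        ┃   .............═.........
        ┃   .............═.........
        ┃   ..........@..═.........
        ┃   ...^#^#......═.........
        ┃   ...^^..................
        ┃   .......................
        ┗━━━━━━━━━━━━━━━━━━━━━━━━━━
                                   
                                   
                                   


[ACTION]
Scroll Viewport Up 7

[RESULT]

                                   
━━━━━━━━━━━━━━━━━━━━━━━━━━━━━━━━━━━
 FileEditor                        
───────────────────────────────────
█mount,status,date,id,name,city   ▲
4375.83,pending,2024-08-28,1,Frank█
4461.11,cancelled,2024-08-24,2,Ivy░
6754.96,inactive,2024-06-12,3,Fran░
5369.67,completed,2024-05-22,4,Han░
3372.06,completed,2024-02-13,5,Eve░
5737.52,pending,2024-09-06,6,Hank ░
1531.49,cancelled,2024-02-09,7,Eve░
1029.86,inactive,2024-09-25,8,Alic░
191.78,inactive,2024-03-06,9,Bob T░
6356.66,pending,2024-02-15,10,Eve ░
9971.03,active,2024-12-25,11,Carol▼
━━━━━━━━━━━━━━━━━━━━━━━━━━━━━━━━━━━
    ┃Cursor: (0,0)                 
    ┃                              
    ┗━━━━━━━━━━━━━━━━━━━━━━━━━━━━━━
        ┃   .............═.........
        ┃   .............═.........
        ┃   ..........@..═.........


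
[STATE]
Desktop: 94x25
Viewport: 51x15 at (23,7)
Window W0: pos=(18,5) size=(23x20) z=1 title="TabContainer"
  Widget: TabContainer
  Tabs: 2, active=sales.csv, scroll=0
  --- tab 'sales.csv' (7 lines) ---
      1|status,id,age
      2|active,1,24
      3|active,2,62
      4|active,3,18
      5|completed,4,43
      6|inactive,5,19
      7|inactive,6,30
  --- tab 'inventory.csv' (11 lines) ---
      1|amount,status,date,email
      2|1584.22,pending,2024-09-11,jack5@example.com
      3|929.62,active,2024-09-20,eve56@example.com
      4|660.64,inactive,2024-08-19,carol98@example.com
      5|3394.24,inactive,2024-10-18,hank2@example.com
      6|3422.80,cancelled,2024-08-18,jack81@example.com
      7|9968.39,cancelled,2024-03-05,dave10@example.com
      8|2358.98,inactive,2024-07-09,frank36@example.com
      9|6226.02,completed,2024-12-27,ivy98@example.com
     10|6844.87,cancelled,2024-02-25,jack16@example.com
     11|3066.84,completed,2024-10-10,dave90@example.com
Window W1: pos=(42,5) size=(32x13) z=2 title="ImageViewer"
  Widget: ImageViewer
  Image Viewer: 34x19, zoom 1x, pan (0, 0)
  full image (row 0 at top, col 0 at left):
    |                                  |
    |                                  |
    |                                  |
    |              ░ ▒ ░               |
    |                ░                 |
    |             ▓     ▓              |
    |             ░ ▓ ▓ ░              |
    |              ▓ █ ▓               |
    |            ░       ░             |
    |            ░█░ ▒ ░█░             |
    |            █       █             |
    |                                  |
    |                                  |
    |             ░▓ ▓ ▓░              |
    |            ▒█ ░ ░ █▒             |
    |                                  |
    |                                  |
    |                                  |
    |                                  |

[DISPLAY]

─────────────────┨ ┠──────────────────────────────┨
es.csv]│ inventor┃ ┃                              ┃
─────────────────┃ ┃                              ┃
us,id,age        ┃ ┃                              ┃
ve,1,24          ┃ ┃              ░ ▒ ░           ┃
ve,2,62          ┃ ┃                ░             ┃
ve,3,18          ┃ ┃             ▓     ▓          ┃
leted,4,43       ┃ ┃             ░ ▓ ▓ ░          ┃
tive,5,19        ┃ ┃              ▓ █ ▓           ┃
tive,6,30        ┃ ┃            ░       ░         ┃
                 ┃ ┗━━━━━━━━━━━━━━━━━━━━━━━━━━━━━━┛
                 ┃                                 
                 ┃                                 
                 ┃                                 
                 ┃                                 


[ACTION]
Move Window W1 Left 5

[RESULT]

──────────────┠──────────────────────────────┨     
es.csv]│ inven┃                              ┃     
──────────────┃                              ┃     
us,id,age     ┃                              ┃     
ve,1,24       ┃              ░ ▒ ░           ┃     
ve,2,62       ┃                ░             ┃     
ve,3,18       ┃             ▓     ▓          ┃     
leted,4,43    ┃             ░ ▓ ▓ ░          ┃     
tive,5,19     ┃              ▓ █ ▓           ┃     
tive,6,30     ┃            ░       ░         ┃     
              ┗━━━━━━━━━━━━━━━━━━━━━━━━━━━━━━┛     
                 ┃                                 
                 ┃                                 
                 ┃                                 
                 ┃                                 


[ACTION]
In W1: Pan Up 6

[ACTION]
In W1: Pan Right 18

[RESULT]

──────────────┠──────────────────────────────┨     
es.csv]│ inven┃                              ┃     
──────────────┃                              ┃     
us,id,age     ┃                              ┃     
ve,1,24       ┃░                             ┃     
ve,2,62       ┃                              ┃     
ve,3,18       ┃ ▓                            ┃     
leted,4,43    ┃ ░                            ┃     
tive,5,19     ┃▓                             ┃     
tive,6,30     ┃  ░                           ┃     
              ┗━━━━━━━━━━━━━━━━━━━━━━━━━━━━━━┛     
                 ┃                                 
                 ┃                                 
                 ┃                                 
                 ┃                                 


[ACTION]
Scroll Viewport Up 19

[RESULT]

                                                   
                                                   
                                                   
                                                   
                                                   
━━━━━━━━━━━━━━┏━━━━━━━━━━━━━━━━━━━━━━━━━━━━━━┓     
Container     ┃ ImageViewer                  ┃     
──────────────┠──────────────────────────────┨     
es.csv]│ inven┃                              ┃     
──────────────┃                              ┃     
us,id,age     ┃                              ┃     
ve,1,24       ┃░                             ┃     
ve,2,62       ┃                              ┃     
ve,3,18       ┃ ▓                            ┃     
leted,4,43    ┃ ░                            ┃     


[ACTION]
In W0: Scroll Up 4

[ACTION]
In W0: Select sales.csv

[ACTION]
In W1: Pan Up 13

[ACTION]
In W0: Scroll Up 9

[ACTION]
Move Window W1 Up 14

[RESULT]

              ┏━━━━━━━━━━━━━━━━━━━━━━━━━━━━━━┓     
              ┃ ImageViewer                  ┃     
              ┠──────────────────────────────┨     
              ┃                              ┃     
              ┃                              ┃     
━━━━━━━━━━━━━━┃                              ┃     
Container     ┃░                             ┃     
──────────────┃                              ┃     
es.csv]│ inven┃ ▓                            ┃     
──────────────┃ ░                            ┃     
us,id,age     ┃▓                             ┃     
ve,1,24       ┃  ░                           ┃     
ve,2,62       ┗━━━━━━━━━━━━━━━━━━━━━━━━━━━━━━┛     
ve,3,18          ┃                                 
leted,4,43       ┃                                 


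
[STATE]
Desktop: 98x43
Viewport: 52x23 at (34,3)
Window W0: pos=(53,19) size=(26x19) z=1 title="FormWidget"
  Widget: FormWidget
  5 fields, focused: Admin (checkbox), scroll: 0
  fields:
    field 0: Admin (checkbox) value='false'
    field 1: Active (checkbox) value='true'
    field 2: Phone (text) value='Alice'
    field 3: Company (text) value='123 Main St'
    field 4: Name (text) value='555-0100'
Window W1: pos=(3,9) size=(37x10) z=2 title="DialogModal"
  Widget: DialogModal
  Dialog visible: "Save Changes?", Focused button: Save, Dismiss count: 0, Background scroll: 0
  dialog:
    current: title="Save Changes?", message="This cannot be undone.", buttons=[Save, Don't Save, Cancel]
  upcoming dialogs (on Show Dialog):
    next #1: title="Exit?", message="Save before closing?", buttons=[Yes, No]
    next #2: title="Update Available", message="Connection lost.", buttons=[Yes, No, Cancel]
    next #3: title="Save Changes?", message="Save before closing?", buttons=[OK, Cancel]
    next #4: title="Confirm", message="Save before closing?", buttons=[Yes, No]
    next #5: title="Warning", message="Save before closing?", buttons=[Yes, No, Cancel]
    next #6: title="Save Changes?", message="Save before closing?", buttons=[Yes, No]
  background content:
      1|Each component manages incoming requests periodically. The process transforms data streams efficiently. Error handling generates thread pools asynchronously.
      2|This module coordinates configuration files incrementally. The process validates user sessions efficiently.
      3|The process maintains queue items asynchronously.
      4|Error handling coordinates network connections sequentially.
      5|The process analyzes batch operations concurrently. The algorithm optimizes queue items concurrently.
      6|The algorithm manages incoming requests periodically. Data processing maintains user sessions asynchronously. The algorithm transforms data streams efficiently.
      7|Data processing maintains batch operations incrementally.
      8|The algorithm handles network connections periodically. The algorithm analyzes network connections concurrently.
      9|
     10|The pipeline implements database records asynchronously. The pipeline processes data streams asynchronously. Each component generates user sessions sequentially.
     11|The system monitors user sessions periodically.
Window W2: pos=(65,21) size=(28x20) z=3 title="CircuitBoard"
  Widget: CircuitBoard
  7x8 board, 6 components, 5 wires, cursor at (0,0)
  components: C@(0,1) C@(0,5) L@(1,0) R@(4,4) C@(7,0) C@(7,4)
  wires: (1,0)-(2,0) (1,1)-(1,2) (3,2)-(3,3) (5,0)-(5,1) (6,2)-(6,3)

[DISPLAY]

                                                    
                                                    
                                                    
                                                    
                                                    
                                                    
━━━━━┓                                              
     ┃                                              
─────┨                                              
──┐eq┃                                              
  │ti┃                                              
  │ a┃                                              
l │k ┃                                              
──┘io┃                                              
 requ┃                                              
━━━━━┛                                              
                   ┏━━━━━━━━━━━━━━━━━━━━━━━━┓       
                   ┃ FormWidget             ┃       
                   ┠───────────┏━━━━━━━━━━━━━━━━━━━━
                   ┃> Admin:   ┃ CircuitBoard       
                   ┃  Active:  ┠────────────────────
                   ┃  Phone:   ┃   0 1 2 3 4 5 6    
                   ┃  Company: ┃0  [.]  C           


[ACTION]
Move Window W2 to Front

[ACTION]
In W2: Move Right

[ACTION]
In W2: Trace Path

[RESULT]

                                                    
                                                    
                                                    
                                                    
                                                    
                                                    
━━━━━┓                                              
     ┃                                              
─────┨                                              
──┐eq┃                                              
  │ti┃                                              
  │ a┃                                              
l │k ┃                                              
──┘io┃                                              
 requ┃                                              
━━━━━┛                                              
                   ┏━━━━━━━━━━━━━━━━━━━━━━━━┓       
                   ┃ FormWidget             ┃       
                   ┠───────────┏━━━━━━━━━━━━━━━━━━━━
                   ┃> Admin:   ┃ CircuitBoard       
                   ┃  Active:  ┠────────────────────
                   ┃  Phone:   ┃   0 1 2 3 4 5 6    
                   ┃  Company: ┃0      [C]          


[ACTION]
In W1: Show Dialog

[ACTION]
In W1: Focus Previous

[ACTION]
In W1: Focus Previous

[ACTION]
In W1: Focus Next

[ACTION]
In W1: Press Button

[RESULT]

                                                    
                                                    
                                                    
                                                    
                                                    
                                                    
━━━━━┓                                              
     ┃                                              
─────┨                                              
g req┃                                              
urati┃                                              
ems a┃                                              
work ┃                                              
ratio┃                                              
 requ┃                                              
━━━━━┛                                              
                   ┏━━━━━━━━━━━━━━━━━━━━━━━━┓       
                   ┃ FormWidget             ┃       
                   ┠───────────┏━━━━━━━━━━━━━━━━━━━━
                   ┃> Admin:   ┃ CircuitBoard       
                   ┃  Active:  ┠────────────────────
                   ┃  Phone:   ┃   0 1 2 3 4 5 6    
                   ┃  Company: ┃0      [C]          


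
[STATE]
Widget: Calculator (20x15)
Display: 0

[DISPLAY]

                   0
┌───┬───┬───┬───┐   
│ 7 │ 8 │ 9 │ ÷ │   
├───┼───┼───┼───┤   
│ 4 │ 5 │ 6 │ × │   
├───┼───┼───┼───┤   
│ 1 │ 2 │ 3 │ - │   
├───┼───┼───┼───┤   
│ 0 │ . │ = │ + │   
├───┼───┼───┼───┤   
│ C │ MC│ MR│ M+│   
└───┴───┴───┴───┘   
                    
                    
                    


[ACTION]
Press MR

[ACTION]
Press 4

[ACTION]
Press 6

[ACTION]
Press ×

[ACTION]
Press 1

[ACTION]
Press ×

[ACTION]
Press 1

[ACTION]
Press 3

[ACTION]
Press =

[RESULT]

                 598
┌───┬───┬───┬───┐   
│ 7 │ 8 │ 9 │ ÷ │   
├───┼───┼───┼───┤   
│ 4 │ 5 │ 6 │ × │   
├───┼───┼───┼───┤   
│ 1 │ 2 │ 3 │ - │   
├───┼───┼───┼───┤   
│ 0 │ . │ = │ + │   
├───┼───┼───┼───┤   
│ C │ MC│ MR│ M+│   
└───┴───┴───┴───┘   
                    
                    
                    


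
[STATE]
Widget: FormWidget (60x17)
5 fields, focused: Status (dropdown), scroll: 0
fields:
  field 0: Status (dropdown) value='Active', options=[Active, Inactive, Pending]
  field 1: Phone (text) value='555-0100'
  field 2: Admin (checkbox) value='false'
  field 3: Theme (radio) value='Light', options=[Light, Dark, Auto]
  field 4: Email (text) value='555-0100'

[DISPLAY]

> Status:     [Active                                     ▼]
  Phone:      [555-0100                                    ]
  Admin:      [ ]                                           
  Theme:      (●) Light  ( ) Dark  ( ) Auto                 
  Email:      [555-0100                                    ]
                                                            
                                                            
                                                            
                                                            
                                                            
                                                            
                                                            
                                                            
                                                            
                                                            
                                                            
                                                            


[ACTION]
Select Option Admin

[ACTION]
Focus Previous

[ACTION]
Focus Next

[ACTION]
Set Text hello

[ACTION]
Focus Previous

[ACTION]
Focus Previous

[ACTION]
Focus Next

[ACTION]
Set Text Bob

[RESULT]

  Status:     [Active                                     ▼]
  Phone:      [555-0100                                    ]
  Admin:      [ ]                                           
  Theme:      (●) Light  ( ) Dark  ( ) Auto                 
> Email:      [Bob                                         ]
                                                            
                                                            
                                                            
                                                            
                                                            
                                                            
                                                            
                                                            
                                                            
                                                            
                                                            
                                                            


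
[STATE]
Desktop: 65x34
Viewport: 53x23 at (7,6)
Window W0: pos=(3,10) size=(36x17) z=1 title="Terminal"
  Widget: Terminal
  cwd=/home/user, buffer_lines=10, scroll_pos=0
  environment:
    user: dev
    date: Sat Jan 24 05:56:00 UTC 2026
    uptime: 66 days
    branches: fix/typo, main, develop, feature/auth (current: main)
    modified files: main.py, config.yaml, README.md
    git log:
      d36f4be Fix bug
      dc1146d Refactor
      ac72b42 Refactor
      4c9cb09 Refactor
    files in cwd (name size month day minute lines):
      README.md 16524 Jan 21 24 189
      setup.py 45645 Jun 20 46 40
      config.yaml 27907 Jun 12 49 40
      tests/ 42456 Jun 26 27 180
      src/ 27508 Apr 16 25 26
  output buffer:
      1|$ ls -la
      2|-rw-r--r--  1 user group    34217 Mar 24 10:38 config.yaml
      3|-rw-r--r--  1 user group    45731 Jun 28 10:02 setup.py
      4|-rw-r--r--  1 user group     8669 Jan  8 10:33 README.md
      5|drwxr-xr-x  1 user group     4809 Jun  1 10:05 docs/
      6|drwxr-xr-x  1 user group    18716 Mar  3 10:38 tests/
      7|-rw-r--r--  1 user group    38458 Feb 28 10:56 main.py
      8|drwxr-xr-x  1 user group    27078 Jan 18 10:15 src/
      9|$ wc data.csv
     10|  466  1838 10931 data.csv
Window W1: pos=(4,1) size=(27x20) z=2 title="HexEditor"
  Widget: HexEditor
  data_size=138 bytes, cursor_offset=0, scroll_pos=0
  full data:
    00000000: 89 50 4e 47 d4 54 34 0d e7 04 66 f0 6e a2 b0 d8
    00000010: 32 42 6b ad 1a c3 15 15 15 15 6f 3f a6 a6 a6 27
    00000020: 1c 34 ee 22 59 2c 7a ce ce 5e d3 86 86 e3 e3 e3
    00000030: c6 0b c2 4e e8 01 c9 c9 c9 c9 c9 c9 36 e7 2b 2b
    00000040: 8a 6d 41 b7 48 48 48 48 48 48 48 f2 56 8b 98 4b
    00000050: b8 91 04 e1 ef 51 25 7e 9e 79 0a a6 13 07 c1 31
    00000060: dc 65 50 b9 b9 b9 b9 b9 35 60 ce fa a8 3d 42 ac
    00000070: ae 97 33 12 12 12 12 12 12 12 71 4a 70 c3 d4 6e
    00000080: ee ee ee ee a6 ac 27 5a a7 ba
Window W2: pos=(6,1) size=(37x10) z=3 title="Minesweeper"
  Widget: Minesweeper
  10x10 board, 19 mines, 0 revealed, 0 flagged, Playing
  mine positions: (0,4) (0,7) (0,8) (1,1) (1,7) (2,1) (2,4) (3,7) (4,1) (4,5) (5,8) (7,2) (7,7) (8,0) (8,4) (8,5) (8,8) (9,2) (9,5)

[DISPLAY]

■■■■■■■■■■                         ┃                 
■■■■■■■■■■                         ┃                 
■■■■■■■■■■                         ┃                 
■■■■■■■■■■                         ┃                 
━━━━━━━━━━━━━━━━━━━━━━━━━━━━━━━━━━━┛                 
000070  ae 97 33 12 12 ┃       ┃                     
000080  ee ee ee ee a6 ┃───────┨                     
                       ┃       ┃                     
                       ┃ 34217 ┃                     
                       ┃ 45731 ┃                     
                       ┃  8669 ┃                     
                       ┃  4809 ┃                     
                       ┃ 18716 ┃                     
                       ┃ 38458 ┃                     
━━━━━━━━━━━━━━━━━━━━━━━┛ 27078 ┃                     
c data.csv                     ┃                     
66  1838 10931 data.csv        ┃                     
                               ┃                     
                               ┃                     
                               ┃                     
━━━━━━━━━━━━━━━━━━━━━━━━━━━━━━━┛                     
                                                     
                                                     


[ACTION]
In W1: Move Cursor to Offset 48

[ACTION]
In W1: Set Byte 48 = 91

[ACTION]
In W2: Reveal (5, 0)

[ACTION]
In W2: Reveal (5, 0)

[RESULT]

■■■■■■■■■■                         ┃                 
■■■■■■■■■■                         ┃                 
■■■■■■■■■■                         ┃                 
1■■■■■■■■■                         ┃                 
━━━━━━━━━━━━━━━━━━━━━━━━━━━━━━━━━━━┛                 
000070  ae 97 33 12 12 ┃       ┃                     
000080  ee ee ee ee a6 ┃───────┨                     
                       ┃       ┃                     
                       ┃ 34217 ┃                     
                       ┃ 45731 ┃                     
                       ┃  8669 ┃                     
                       ┃  4809 ┃                     
                       ┃ 18716 ┃                     
                       ┃ 38458 ┃                     
━━━━━━━━━━━━━━━━━━━━━━━┛ 27078 ┃                     
c data.csv                     ┃                     
66  1838 10931 data.csv        ┃                     
                               ┃                     
                               ┃                     
                               ┃                     
━━━━━━━━━━━━━━━━━━━━━━━━━━━━━━━┛                     
                                                     
                                                     


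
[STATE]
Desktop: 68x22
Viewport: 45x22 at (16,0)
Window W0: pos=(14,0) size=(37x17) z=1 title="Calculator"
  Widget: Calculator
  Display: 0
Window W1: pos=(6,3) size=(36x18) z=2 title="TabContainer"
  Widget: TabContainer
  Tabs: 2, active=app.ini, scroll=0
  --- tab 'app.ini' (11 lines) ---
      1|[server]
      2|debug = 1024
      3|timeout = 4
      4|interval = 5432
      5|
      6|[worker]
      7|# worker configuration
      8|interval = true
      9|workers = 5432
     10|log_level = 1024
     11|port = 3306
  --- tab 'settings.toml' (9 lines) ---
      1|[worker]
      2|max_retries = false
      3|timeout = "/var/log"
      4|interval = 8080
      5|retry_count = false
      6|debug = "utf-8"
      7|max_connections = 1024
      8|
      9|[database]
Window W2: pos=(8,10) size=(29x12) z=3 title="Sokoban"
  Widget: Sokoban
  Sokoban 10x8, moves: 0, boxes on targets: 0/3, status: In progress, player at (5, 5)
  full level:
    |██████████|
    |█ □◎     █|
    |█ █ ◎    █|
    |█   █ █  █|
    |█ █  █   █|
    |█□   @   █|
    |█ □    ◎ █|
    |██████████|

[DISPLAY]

━━━━━━━━━━━━━━━━━━━━━━━━━━━━━━━━━━┓          
Calculator                        ┃          
──────────────────────────────────┨          
━━━━━━━━━━━━━━━━━━━━━━━━━┓       0┃          
iner                     ┃        ┃          
─────────────────────────┨        ┃          
│ settings.toml          ┃        ┃          
─────────────────────────┃        ┃          
                         ┃        ┃          
024                      ┃        ┃          
━━━━━━━━━━━━━━━━━━━━┓    ┃        ┃          
n                   ┃    ┃        ┃          
────────────────────┨    ┃        ┃          
███                 ┃    ┃        ┃          
  █                 ┃    ┃        ┃          
  █                 ┃    ┃        ┃          
  █                 ┃    ┃━━━━━━━━┛          
  █                 ┃    ┃                   
  █                 ┃    ┃                   
◎ █                 ┃    ┃                   
███                 ┃━━━━┛                   
━━━━━━━━━━━━━━━━━━━━┛                        


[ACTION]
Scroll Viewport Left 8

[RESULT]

      ┏━━━━━━━━━━━━━━━━━━━━━━━━━━━━━━━━━━━┓  
      ┃ Calculator                        ┃  
      ┠───────────────────────────────────┨  
━━━━━━━━━━━━━━━━━━━━━━━━━━━━━━━━━┓       0┃  
TabContainer                     ┃        ┃  
─────────────────────────────────┨        ┃  
app.ini]│ settings.toml          ┃        ┃  
─────────────────────────────────┃        ┃  
server]                          ┃        ┃  
ebug = 1024                      ┃        ┃  
┏━━━━━━━━━━━━━━━━━━━━━━━━━━━┓    ┃        ┃  
┃ Sokoban                   ┃    ┃        ┃  
┠───────────────────────────┨    ┃        ┃  
┃██████████                 ┃    ┃        ┃  
┃█ □◎     █                 ┃    ┃        ┃  
┃█ █ ◎    █                 ┃    ┃        ┃  
┃█   █ █  █                 ┃    ┃━━━━━━━━┛  
┃█ █  █   █                 ┃    ┃           
┃█□   @   █                 ┃    ┃           
┃█ □    ◎ █                 ┃    ┃           
┃██████████                 ┃━━━━┛           
┗━━━━━━━━━━━━━━━━━━━━━━━━━━━┛                


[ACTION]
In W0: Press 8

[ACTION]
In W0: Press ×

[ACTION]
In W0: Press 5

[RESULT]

      ┏━━━━━━━━━━━━━━━━━━━━━━━━━━━━━━━━━━━┓  
      ┃ Calculator                        ┃  
      ┠───────────────────────────────────┨  
━━━━━━━━━━━━━━━━━━━━━━━━━━━━━━━━━┓       5┃  
TabContainer                     ┃        ┃  
─────────────────────────────────┨        ┃  
app.ini]│ settings.toml          ┃        ┃  
─────────────────────────────────┃        ┃  
server]                          ┃        ┃  
ebug = 1024                      ┃        ┃  
┏━━━━━━━━━━━━━━━━━━━━━━━━━━━┓    ┃        ┃  
┃ Sokoban                   ┃    ┃        ┃  
┠───────────────────────────┨    ┃        ┃  
┃██████████                 ┃    ┃        ┃  
┃█ □◎     █                 ┃    ┃        ┃  
┃█ █ ◎    █                 ┃    ┃        ┃  
┃█   █ █  █                 ┃    ┃━━━━━━━━┛  
┃█ █  █   █                 ┃    ┃           
┃█□   @   █                 ┃    ┃           
┃█ □    ◎ █                 ┃    ┃           
┃██████████                 ┃━━━━┛           
┗━━━━━━━━━━━━━━━━━━━━━━━━━━━┛                


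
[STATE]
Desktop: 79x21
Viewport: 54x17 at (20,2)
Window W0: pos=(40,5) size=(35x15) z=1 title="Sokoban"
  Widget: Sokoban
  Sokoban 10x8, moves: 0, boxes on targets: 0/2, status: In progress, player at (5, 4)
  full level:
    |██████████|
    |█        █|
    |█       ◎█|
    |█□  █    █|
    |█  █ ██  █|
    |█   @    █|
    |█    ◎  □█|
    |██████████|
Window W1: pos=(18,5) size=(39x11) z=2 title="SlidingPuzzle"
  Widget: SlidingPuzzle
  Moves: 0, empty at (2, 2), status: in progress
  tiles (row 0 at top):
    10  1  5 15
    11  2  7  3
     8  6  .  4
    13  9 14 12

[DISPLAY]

                                                      
                                                      
                                                      
━━━━━━━━━━━━━━━━━━━━━━━━━━━━━━━━━━━━┓━━━━━━━━━━━━━━━━━
SlidingPuzzle                       ┃                 
────────────────────────────────────┨─────────────────
────┬────┬────┬────┐                ┃                 
 10 │  1 │  5 │ 15 │                ┃                 
────┼────┼────┼────┤                ┃                 
 11 │  2 │  7 │  3 │                ┃                 
────┼────┼────┼────┤                ┃                 
  8 │  6 │    │  4 │                ┃                 
────┼────┼────┼────┤                ┃                 
━━━━━━━━━━━━━━━━━━━━━━━━━━━━━━━━━━━━┛                 
                    ┃Moves: 0  0/2                    
                    ┃                                 
                    ┃                                 


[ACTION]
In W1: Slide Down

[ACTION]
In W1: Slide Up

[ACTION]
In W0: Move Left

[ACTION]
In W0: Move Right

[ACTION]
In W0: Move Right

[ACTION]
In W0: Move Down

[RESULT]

                                                      
                                                      
                                                      
━━━━━━━━━━━━━━━━━━━━━━━━━━━━━━━━━━━━┓━━━━━━━━━━━━━━━━━
SlidingPuzzle                       ┃                 
────────────────────────────────────┨─────────────────
────┬────┬────┬────┐                ┃                 
 10 │  1 │  5 │ 15 │                ┃                 
────┼────┼────┼────┤                ┃                 
 11 │  2 │  7 │  3 │                ┃                 
────┼────┼────┼────┤                ┃                 
  8 │  6 │    │  4 │                ┃                 
────┼────┼────┼────┤                ┃                 
━━━━━━━━━━━━━━━━━━━━━━━━━━━━━━━━━━━━┛                 
                    ┃Moves: 4  0/2                    
                    ┃                                 
                    ┃                                 
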